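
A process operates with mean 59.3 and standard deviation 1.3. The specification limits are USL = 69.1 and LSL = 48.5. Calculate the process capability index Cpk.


Cpu = (69.1 - 59.3) / (3 * 1.3) = 2.51
Cpl = (59.3 - 48.5) / (3 * 1.3) = 2.77
Cpk = min(2.51, 2.77) = 2.51

2.51


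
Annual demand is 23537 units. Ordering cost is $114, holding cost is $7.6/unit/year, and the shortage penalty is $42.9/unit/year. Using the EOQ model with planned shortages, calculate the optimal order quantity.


Formula: EOQ* = sqrt(2DS/H) * sqrt((H+P)/P)
Base EOQ = sqrt(2*23537*114/7.6) = 840.3 units
Correction = sqrt((7.6+42.9)/42.9) = 1.08497
EOQ* = 840.3 * 1.08497 = 911.7 units

911.7 units


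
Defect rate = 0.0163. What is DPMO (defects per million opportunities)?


DPMO = defect_rate * 1000000 = 0.0163 * 1000000

16300


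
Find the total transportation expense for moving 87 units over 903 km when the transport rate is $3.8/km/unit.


TC = dist * cost * units = 903 * 3.8 * 87 = $298531.80

$298531.80


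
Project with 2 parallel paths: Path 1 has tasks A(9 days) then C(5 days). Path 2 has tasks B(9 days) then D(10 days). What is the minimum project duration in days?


Path 1 = 9 + 5 = 14 days
Path 2 = 9 + 10 = 19 days
Duration = max(14, 19) = 19 days

19 days


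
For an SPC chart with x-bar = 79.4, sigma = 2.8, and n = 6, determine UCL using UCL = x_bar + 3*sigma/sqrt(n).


UCL = 79.4 + 3 * 2.8 / sqrt(6)

82.83


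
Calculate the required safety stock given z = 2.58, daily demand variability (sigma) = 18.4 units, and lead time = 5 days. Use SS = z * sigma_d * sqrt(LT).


Formula: SS = z * sigma_d * sqrt(LT)
sqrt(LT) = sqrt(5) = 2.2361
SS = 2.58 * 18.4 * 2.2361
SS = 106.2 units

106.2 units


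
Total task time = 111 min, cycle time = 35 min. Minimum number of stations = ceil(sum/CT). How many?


Formula: N_min = ceil(Sum of Task Times / Cycle Time)
N_min = ceil(111 min / 35 min) = ceil(3.1714)
N_min = 4 stations

4


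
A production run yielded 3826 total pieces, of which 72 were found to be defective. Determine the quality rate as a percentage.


Formula: Quality Rate = Good Pieces / Total Pieces * 100
Good pieces = 3826 - 72 = 3754
QR = 3754 / 3826 * 100 = 98.1%

98.1%


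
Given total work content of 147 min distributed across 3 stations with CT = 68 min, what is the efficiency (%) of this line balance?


Formula: Efficiency = Sum of Task Times / (N_stations * CT) * 100
Total station capacity = 3 stations * 68 min = 204 min
Efficiency = 147 / 204 * 100 = 72.1%

72.1%


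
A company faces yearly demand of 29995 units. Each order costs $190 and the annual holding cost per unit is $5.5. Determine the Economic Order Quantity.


Formula: EOQ = sqrt(2 * D * S / H)
Numerator: 2 * 29995 * 190 = 11398100
2DS/H = 11398100 / 5.5 = 2072381.8
EOQ = sqrt(2072381.8) = 1439.6 units

1439.6 units


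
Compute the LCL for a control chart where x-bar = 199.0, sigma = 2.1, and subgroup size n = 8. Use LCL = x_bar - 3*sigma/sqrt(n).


LCL = 199.0 - 3 * 2.1 / sqrt(8)

196.77


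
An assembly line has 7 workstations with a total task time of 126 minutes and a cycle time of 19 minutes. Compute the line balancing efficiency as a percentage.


Formula: Efficiency = Sum of Task Times / (N_stations * CT) * 100
Total station capacity = 7 stations * 19 min = 133 min
Efficiency = 126 / 133 * 100 = 94.7%

94.7%


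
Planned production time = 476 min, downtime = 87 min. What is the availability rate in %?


Formula: Availability = (Planned Time - Downtime) / Planned Time * 100
Uptime = 476 - 87 = 389 min
Availability = 389 / 476 * 100 = 81.7%

81.7%


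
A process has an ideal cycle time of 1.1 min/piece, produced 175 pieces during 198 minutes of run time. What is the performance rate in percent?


Formula: Performance = (Ideal CT * Total Count) / Run Time * 100
Ideal output time = 1.1 * 175 = 192.5 min
Performance = 192.5 / 198 * 100 = 97.2%

97.2%


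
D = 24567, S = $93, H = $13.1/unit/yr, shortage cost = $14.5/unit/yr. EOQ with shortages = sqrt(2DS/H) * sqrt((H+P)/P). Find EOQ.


Formula: EOQ* = sqrt(2DS/H) * sqrt((H+P)/P)
Base EOQ = sqrt(2*24567*93/13.1) = 590.6 units
Correction = sqrt((13.1+14.5)/14.5) = 1.37966
EOQ* = 590.6 * 1.37966 = 814.8 units

814.8 units


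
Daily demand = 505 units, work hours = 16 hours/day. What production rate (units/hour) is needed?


Formula: Production Rate = Daily Demand / Available Hours
Rate = 505 units/day / 16 hours/day
Rate = 31.6 units/hour

31.6 units/hour


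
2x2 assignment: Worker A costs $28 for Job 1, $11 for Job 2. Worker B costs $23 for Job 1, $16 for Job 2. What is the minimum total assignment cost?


Option 1: A->1 + B->2 = $28 + $16 = $44
Option 2: A->2 + B->1 = $11 + $23 = $34
Min cost = min($44, $34) = $34

$34


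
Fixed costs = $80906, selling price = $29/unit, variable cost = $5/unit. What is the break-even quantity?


Formula: BEQ = Fixed Costs / (Price - Variable Cost)
Contribution margin = $29 - $5 = $24/unit
BEQ = ceil($80906 / $24/unit) = ceil(3371.08) = 3372 units

3372 units


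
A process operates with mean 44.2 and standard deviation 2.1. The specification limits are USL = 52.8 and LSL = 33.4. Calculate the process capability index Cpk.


Cpu = (52.8 - 44.2) / (3 * 2.1) = 1.37
Cpl = (44.2 - 33.4) / (3 * 2.1) = 1.71
Cpk = min(1.37, 1.71) = 1.37

1.37


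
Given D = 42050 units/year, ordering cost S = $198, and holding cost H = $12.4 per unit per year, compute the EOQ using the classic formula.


Formula: EOQ = sqrt(2 * D * S / H)
Numerator: 2 * 42050 * 198 = 16651800
2DS/H = 16651800 / 12.4 = 1342887.1
EOQ = sqrt(1342887.1) = 1158.8 units

1158.8 units


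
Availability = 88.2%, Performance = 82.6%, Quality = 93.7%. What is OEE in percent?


Formula: OEE = Availability * Performance * Quality / 10000
A * P = 88.2% * 82.6% / 100 = 72.85%
OEE = 72.85% * 93.7% / 100 = 68.3%

68.3%


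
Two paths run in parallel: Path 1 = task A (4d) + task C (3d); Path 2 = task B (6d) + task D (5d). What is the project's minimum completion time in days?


Path 1 = 4 + 3 = 7 days
Path 2 = 6 + 5 = 11 days
Duration = max(7, 11) = 11 days

11 days


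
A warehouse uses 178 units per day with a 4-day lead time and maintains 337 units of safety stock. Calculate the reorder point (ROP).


Formula: ROP = (Daily Demand * Lead Time) + Safety Stock
Demand during lead time = 178 * 4 = 712 units
ROP = 712 + 337 = 1049 units

1049 units


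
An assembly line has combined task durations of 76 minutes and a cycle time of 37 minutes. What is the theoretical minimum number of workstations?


Formula: N_min = ceil(Sum of Task Times / Cycle Time)
N_min = ceil(76 min / 37 min) = ceil(2.0541)
N_min = 3 stations

3


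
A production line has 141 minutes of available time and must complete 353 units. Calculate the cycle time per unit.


Formula: CT = Available Time / Number of Units
CT = 141 min / 353 units
CT = 0.4 min/unit

0.4 min/unit


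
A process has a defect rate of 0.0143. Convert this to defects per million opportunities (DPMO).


DPMO = defect_rate * 1000000 = 0.0143 * 1000000

14300


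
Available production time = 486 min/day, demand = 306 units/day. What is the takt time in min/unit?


Formula: Takt Time = Available Production Time / Customer Demand
Takt = 486 min/day / 306 units/day
Takt = 1.59 min/unit

1.59 min/unit


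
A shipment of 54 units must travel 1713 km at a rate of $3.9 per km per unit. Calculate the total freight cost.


TC = dist * cost * units = 1713 * 3.9 * 54 = $360757.80

$360757.80


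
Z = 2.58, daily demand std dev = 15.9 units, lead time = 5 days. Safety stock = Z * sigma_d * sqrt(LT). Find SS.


Formula: SS = z * sigma_d * sqrt(LT)
sqrt(LT) = sqrt(5) = 2.2361
SS = 2.58 * 15.9 * 2.2361
SS = 91.7 units

91.7 units


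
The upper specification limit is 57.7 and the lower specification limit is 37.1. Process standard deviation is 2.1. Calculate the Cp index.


Cp = (57.7 - 37.1) / (6 * 2.1)

1.63


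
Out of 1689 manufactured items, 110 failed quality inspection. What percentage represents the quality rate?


Formula: Quality Rate = Good Pieces / Total Pieces * 100
Good pieces = 1689 - 110 = 1579
QR = 1579 / 1689 * 100 = 93.5%

93.5%


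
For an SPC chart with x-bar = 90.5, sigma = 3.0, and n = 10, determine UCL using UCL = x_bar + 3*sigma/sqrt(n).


UCL = 90.5 + 3 * 3.0 / sqrt(10)

93.35


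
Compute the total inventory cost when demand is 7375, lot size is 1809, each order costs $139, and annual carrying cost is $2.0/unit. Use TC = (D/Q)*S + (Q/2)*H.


TC = 7375/1809 * 139 + 1809/2 * 2.0

$2375.68


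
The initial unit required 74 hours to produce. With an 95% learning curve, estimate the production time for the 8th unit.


Formula: T_n = T_1 * (learning_rate)^(log2(n)) where learning_rate = rate/100
Doublings = log2(8) = 3
T_n = 74 * 0.95^3
T_n = 74 * 0.8574 = 63.4 hours

63.4 hours


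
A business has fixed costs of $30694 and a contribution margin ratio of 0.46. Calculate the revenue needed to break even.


Formula: BER = Fixed Costs / Contribution Margin Ratio
BER = $30694 / 0.46
BER = $66726.09 (to the nearest cent)

$66726.09


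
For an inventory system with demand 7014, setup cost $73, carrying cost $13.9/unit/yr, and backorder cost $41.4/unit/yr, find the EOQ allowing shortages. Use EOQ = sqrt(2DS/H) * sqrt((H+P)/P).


Formula: EOQ* = sqrt(2DS/H) * sqrt((H+P)/P)
Base EOQ = sqrt(2*7014*73/13.9) = 271.43 units
Correction = sqrt((13.9+41.4)/41.4) = 1.15575
EOQ* = 271.43 * 1.15575 = 313.7 units

313.7 units


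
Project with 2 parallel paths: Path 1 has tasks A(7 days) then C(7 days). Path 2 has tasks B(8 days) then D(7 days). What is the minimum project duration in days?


Path 1 = 7 + 7 = 14 days
Path 2 = 8 + 7 = 15 days
Duration = max(14, 15) = 15 days

15 days


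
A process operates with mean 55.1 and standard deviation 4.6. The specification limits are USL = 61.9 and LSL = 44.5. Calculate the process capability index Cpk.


Cpu = (61.9 - 55.1) / (3 * 4.6) = 0.49
Cpl = (55.1 - 44.5) / (3 * 4.6) = 0.77
Cpk = min(0.49, 0.77) = 0.49

0.49


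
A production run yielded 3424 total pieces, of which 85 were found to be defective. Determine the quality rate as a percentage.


Formula: Quality Rate = Good Pieces / Total Pieces * 100
Good pieces = 3424 - 85 = 3339
QR = 3339 / 3424 * 100 = 97.5%

97.5%


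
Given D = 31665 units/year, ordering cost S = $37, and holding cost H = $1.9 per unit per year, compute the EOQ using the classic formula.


Formula: EOQ = sqrt(2 * D * S / H)
Numerator: 2 * 31665 * 37 = 2343210
2DS/H = 2343210 / 1.9 = 1233268.4
EOQ = sqrt(1233268.4) = 1110.5 units

1110.5 units


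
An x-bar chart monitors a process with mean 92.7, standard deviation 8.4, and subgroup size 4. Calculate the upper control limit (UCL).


UCL = 92.7 + 3 * 8.4 / sqrt(4)

105.3


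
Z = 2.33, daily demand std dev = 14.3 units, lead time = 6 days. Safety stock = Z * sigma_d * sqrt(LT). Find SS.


Formula: SS = z * sigma_d * sqrt(LT)
sqrt(LT) = sqrt(6) = 2.4495
SS = 2.33 * 14.3 * 2.4495
SS = 81.6 units

81.6 units


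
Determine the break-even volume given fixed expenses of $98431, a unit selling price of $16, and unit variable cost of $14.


Formula: BEQ = Fixed Costs / (Price - Variable Cost)
Contribution margin = $16 - $14 = $2/unit
BEQ = ceil($98431 / $2/unit) = ceil(49215.5) = 49216 units

49216 units


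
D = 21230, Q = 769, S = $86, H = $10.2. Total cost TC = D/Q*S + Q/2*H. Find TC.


TC = 21230/769 * 86 + 769/2 * 10.2

$6296.13


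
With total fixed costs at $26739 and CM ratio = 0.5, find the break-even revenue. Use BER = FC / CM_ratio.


Formula: BER = Fixed Costs / Contribution Margin Ratio
BER = $26739 / 0.5
BER = $53478.00 (to the nearest cent)

$53478.00


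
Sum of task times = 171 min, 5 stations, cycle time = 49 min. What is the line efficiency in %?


Formula: Efficiency = Sum of Task Times / (N_stations * CT) * 100
Total station capacity = 5 stations * 49 min = 245 min
Efficiency = 171 / 245 * 100 = 69.8%

69.8%


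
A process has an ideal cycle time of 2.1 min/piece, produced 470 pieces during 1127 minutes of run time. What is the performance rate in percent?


Formula: Performance = (Ideal CT * Total Count) / Run Time * 100
Ideal output time = 2.1 * 470 = 987.0 min
Performance = 987.0 / 1127 * 100 = 87.6%

87.6%


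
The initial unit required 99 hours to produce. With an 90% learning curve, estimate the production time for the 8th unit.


Formula: T_n = T_1 * (learning_rate)^(log2(n)) where learning_rate = rate/100
Doublings = log2(8) = 3
T_n = 99 * 0.9^3
T_n = 99 * 0.729 = 72.2 hours

72.2 hours


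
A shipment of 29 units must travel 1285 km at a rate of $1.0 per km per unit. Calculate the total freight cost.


TC = dist * cost * units = 1285 * 1.0 * 29 = $37265.00

$37265.00


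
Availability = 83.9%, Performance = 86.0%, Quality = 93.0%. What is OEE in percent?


Formula: OEE = Availability * Performance * Quality / 10000
A * P = 83.9% * 86.0% / 100 = 72.15%
OEE = 72.15% * 93.0% / 100 = 67.1%

67.1%


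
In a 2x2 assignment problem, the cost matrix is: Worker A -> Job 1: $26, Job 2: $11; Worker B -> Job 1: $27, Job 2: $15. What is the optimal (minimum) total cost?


Option 1: A->1 + B->2 = $26 + $15 = $41
Option 2: A->2 + B->1 = $11 + $27 = $38
Min cost = min($41, $38) = $38

$38


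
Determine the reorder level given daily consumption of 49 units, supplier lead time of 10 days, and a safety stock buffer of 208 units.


Formula: ROP = (Daily Demand * Lead Time) + Safety Stock
Demand during lead time = 49 * 10 = 490 units
ROP = 490 + 208 = 698 units

698 units


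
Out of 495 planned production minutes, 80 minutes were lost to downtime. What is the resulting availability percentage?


Formula: Availability = (Planned Time - Downtime) / Planned Time * 100
Uptime = 495 - 80 = 415 min
Availability = 415 / 495 * 100 = 83.8%

83.8%


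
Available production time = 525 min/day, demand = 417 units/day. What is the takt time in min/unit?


Formula: Takt Time = Available Production Time / Customer Demand
Takt = 525 min/day / 417 units/day
Takt = 1.26 min/unit

1.26 min/unit


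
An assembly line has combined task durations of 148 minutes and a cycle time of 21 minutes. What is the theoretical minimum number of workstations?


Formula: N_min = ceil(Sum of Task Times / Cycle Time)
N_min = ceil(148 min / 21 min) = ceil(7.0476)
N_min = 8 stations

8


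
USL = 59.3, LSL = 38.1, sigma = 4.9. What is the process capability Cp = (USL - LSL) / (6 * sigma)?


Cp = (59.3 - 38.1) / (6 * 4.9)

0.72


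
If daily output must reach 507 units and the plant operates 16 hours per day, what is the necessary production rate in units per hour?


Formula: Production Rate = Daily Demand / Available Hours
Rate = 507 units/day / 16 hours/day
Rate = 31.7 units/hour

31.7 units/hour


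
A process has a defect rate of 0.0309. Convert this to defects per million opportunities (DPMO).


DPMO = defect_rate * 1000000 = 0.0309 * 1000000

30900


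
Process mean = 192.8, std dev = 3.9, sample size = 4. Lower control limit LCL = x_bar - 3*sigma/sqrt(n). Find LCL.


LCL = 192.8 - 3 * 3.9 / sqrt(4)

186.95


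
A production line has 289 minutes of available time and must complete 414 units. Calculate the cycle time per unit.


Formula: CT = Available Time / Number of Units
CT = 289 min / 414 units
CT = 0.7 min/unit

0.7 min/unit


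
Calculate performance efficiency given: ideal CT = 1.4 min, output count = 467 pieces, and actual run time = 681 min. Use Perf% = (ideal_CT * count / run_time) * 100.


Formula: Performance = (Ideal CT * Total Count) / Run Time * 100
Ideal output time = 1.4 * 467 = 653.8 min
Performance = 653.8 / 681 * 100 = 96.0%

96.0%


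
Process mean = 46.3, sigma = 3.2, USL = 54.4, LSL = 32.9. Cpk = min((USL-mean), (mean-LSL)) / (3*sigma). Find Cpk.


Cpu = (54.4 - 46.3) / (3 * 3.2) = 0.84
Cpl = (46.3 - 32.9) / (3 * 3.2) = 1.4
Cpk = min(0.84, 1.4) = 0.84

0.84


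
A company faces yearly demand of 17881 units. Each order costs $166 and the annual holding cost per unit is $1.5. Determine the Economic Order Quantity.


Formula: EOQ = sqrt(2 * D * S / H)
Numerator: 2 * 17881 * 166 = 5936492
2DS/H = 5936492 / 1.5 = 3957661.3
EOQ = sqrt(3957661.3) = 1989.4 units

1989.4 units


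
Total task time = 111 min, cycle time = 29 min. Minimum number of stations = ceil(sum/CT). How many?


Formula: N_min = ceil(Sum of Task Times / Cycle Time)
N_min = ceil(111 min / 29 min) = ceil(3.8276)
N_min = 4 stations

4


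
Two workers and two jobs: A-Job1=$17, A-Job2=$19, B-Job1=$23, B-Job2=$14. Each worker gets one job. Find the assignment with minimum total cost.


Option 1: A->1 + B->2 = $17 + $14 = $31
Option 2: A->2 + B->1 = $19 + $23 = $42
Min cost = min($31, $42) = $31

$31


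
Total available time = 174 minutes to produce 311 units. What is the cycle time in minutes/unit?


Formula: CT = Available Time / Number of Units
CT = 174 min / 311 units
CT = 0.56 min/unit

0.56 min/unit


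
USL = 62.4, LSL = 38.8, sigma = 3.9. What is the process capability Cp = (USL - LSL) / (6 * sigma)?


Cp = (62.4 - 38.8) / (6 * 3.9)

1.01


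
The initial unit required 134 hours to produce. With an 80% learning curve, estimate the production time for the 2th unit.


Formula: T_n = T_1 * (learning_rate)^(log2(n)) where learning_rate = rate/100
Doublings = log2(2) = 1
T_n = 134 * 0.8^1
T_n = 134 * 0.8 = 107.2 hours

107.2 hours


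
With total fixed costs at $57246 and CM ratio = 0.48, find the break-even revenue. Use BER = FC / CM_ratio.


Formula: BER = Fixed Costs / Contribution Margin Ratio
BER = $57246 / 0.48
BER = $119262.50 (to the nearest cent)

$119262.50


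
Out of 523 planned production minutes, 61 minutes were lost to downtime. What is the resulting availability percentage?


Formula: Availability = (Planned Time - Downtime) / Planned Time * 100
Uptime = 523 - 61 = 462 min
Availability = 462 / 523 * 100 = 88.3%

88.3%


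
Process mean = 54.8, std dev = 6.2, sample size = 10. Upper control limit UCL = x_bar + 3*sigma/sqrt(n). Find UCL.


UCL = 54.8 + 3 * 6.2 / sqrt(10)

60.68


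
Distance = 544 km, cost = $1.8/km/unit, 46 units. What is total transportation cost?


TC = dist * cost * units = 544 * 1.8 * 46 = $45043.20

$45043.20


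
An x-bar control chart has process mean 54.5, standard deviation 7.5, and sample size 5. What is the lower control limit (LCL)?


LCL = 54.5 - 3 * 7.5 / sqrt(5)

44.44


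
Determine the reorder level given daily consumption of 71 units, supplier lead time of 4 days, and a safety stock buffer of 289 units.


Formula: ROP = (Daily Demand * Lead Time) + Safety Stock
Demand during lead time = 71 * 4 = 284 units
ROP = 284 + 289 = 573 units

573 units


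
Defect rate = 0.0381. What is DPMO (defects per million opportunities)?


DPMO = defect_rate * 1000000 = 0.0381 * 1000000

38100


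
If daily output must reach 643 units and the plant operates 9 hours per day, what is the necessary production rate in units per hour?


Formula: Production Rate = Daily Demand / Available Hours
Rate = 643 units/day / 9 hours/day
Rate = 71.4 units/hour

71.4 units/hour


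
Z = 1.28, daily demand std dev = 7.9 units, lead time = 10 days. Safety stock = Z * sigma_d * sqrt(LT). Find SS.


Formula: SS = z * sigma_d * sqrt(LT)
sqrt(LT) = sqrt(10) = 3.1623
SS = 1.28 * 7.9 * 3.1623
SS = 32.0 units

32.0 units


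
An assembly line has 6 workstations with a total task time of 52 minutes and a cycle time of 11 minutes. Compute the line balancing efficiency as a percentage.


Formula: Efficiency = Sum of Task Times / (N_stations * CT) * 100
Total station capacity = 6 stations * 11 min = 66 min
Efficiency = 52 / 66 * 100 = 78.8%

78.8%


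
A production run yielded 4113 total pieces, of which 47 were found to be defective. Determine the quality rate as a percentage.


Formula: Quality Rate = Good Pieces / Total Pieces * 100
Good pieces = 4113 - 47 = 4066
QR = 4066 / 4113 * 100 = 98.9%

98.9%


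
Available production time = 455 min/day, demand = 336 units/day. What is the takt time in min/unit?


Formula: Takt Time = Available Production Time / Customer Demand
Takt = 455 min/day / 336 units/day
Takt = 1.35 min/unit

1.35 min/unit


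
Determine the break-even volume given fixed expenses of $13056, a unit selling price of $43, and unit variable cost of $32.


Formula: BEQ = Fixed Costs / (Price - Variable Cost)
Contribution margin = $43 - $32 = $11/unit
BEQ = ceil($13056 / $11/unit) = ceil(1186.91) = 1187 units

1187 units


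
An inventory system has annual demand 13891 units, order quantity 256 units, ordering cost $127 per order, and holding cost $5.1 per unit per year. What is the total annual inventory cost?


TC = 13891/256 * 127 + 256/2 * 5.1

$7544.04


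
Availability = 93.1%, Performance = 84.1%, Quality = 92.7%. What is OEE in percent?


Formula: OEE = Availability * Performance * Quality / 10000
A * P = 93.1% * 84.1% / 100 = 78.3%
OEE = 78.3% * 92.7% / 100 = 72.6%

72.6%


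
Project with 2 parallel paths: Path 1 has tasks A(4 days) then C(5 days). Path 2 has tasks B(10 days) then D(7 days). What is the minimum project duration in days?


Path 1 = 4 + 5 = 9 days
Path 2 = 10 + 7 = 17 days
Duration = max(9, 17) = 17 days

17 days


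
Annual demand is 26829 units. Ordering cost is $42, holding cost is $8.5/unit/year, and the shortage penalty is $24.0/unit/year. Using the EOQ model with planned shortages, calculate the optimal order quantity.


Formula: EOQ* = sqrt(2DS/H) * sqrt((H+P)/P)
Base EOQ = sqrt(2*26829*42/8.5) = 514.91 units
Correction = sqrt((8.5+24.0)/24.0) = 1.16369
EOQ* = 514.91 * 1.16369 = 599.2 units

599.2 units


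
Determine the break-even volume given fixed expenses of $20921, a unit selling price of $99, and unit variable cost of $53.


Formula: BEQ = Fixed Costs / (Price - Variable Cost)
Contribution margin = $99 - $53 = $46/unit
BEQ = ceil($20921 / $46/unit) = ceil(454.8) = 455 units

455 units


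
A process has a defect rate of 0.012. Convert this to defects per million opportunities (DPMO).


DPMO = defect_rate * 1000000 = 0.012 * 1000000

12000


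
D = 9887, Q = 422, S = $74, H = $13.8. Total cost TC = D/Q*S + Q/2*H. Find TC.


TC = 9887/422 * 74 + 422/2 * 13.8

$4645.54


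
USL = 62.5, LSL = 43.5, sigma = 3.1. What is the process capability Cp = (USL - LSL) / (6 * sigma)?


Cp = (62.5 - 43.5) / (6 * 3.1)

1.02


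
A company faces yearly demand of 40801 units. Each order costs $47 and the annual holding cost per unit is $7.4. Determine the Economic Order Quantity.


Formula: EOQ = sqrt(2 * D * S / H)
Numerator: 2 * 40801 * 47 = 3835294
2DS/H = 3835294 / 7.4 = 518283.0
EOQ = sqrt(518283.0) = 719.9 units

719.9 units


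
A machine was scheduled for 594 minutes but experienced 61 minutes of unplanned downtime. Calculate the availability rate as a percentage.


Formula: Availability = (Planned Time - Downtime) / Planned Time * 100
Uptime = 594 - 61 = 533 min
Availability = 533 / 594 * 100 = 89.7%

89.7%


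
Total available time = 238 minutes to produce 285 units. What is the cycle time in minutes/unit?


Formula: CT = Available Time / Number of Units
CT = 238 min / 285 units
CT = 0.84 min/unit

0.84 min/unit


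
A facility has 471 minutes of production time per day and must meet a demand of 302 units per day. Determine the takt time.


Formula: Takt Time = Available Production Time / Customer Demand
Takt = 471 min/day / 302 units/day
Takt = 1.56 min/unit

1.56 min/unit


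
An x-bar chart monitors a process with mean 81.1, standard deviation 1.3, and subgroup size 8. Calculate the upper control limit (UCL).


UCL = 81.1 + 3 * 1.3 / sqrt(8)

82.48


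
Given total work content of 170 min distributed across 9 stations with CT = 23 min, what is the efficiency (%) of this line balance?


Formula: Efficiency = Sum of Task Times / (N_stations * CT) * 100
Total station capacity = 9 stations * 23 min = 207 min
Efficiency = 170 / 207 * 100 = 82.1%

82.1%


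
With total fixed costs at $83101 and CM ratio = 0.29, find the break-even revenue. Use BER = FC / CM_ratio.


Formula: BER = Fixed Costs / Contribution Margin Ratio
BER = $83101 / 0.29
BER = $286555.17 (to the nearest cent)

$286555.17


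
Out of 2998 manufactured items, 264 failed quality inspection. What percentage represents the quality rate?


Formula: Quality Rate = Good Pieces / Total Pieces * 100
Good pieces = 2998 - 264 = 2734
QR = 2734 / 2998 * 100 = 91.2%

91.2%


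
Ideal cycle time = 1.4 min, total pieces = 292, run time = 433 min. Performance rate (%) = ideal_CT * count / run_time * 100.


Formula: Performance = (Ideal CT * Total Count) / Run Time * 100
Ideal output time = 1.4 * 292 = 408.8 min
Performance = 408.8 / 433 * 100 = 94.4%

94.4%


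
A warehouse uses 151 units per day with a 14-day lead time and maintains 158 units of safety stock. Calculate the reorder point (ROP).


Formula: ROP = (Daily Demand * Lead Time) + Safety Stock
Demand during lead time = 151 * 14 = 2114 units
ROP = 2114 + 158 = 2272 units

2272 units


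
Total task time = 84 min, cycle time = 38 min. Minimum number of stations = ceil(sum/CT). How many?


Formula: N_min = ceil(Sum of Task Times / Cycle Time)
N_min = ceil(84 min / 38 min) = ceil(2.2105)
N_min = 3 stations

3


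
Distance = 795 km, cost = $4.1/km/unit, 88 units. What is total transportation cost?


TC = dist * cost * units = 795 * 4.1 * 88 = $286836.00

$286836.00


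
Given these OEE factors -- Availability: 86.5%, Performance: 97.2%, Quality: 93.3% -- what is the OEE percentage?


Formula: OEE = Availability * Performance * Quality / 10000
A * P = 86.5% * 97.2% / 100 = 84.08%
OEE = 84.08% * 93.3% / 100 = 78.4%

78.4%


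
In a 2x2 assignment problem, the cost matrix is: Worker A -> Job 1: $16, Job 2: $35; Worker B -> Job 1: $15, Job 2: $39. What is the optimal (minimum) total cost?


Option 1: A->1 + B->2 = $16 + $39 = $55
Option 2: A->2 + B->1 = $35 + $15 = $50
Min cost = min($55, $50) = $50

$50


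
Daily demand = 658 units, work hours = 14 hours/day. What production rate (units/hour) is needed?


Formula: Production Rate = Daily Demand / Available Hours
Rate = 658 units/day / 14 hours/day
Rate = 47.0 units/hour

47.0 units/hour


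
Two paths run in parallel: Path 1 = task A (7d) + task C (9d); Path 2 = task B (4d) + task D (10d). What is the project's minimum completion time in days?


Path 1 = 7 + 9 = 16 days
Path 2 = 4 + 10 = 14 days
Duration = max(16, 14) = 16 days

16 days


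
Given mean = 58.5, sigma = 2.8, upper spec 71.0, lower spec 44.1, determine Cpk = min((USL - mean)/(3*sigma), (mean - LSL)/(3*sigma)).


Cpu = (71.0 - 58.5) / (3 * 2.8) = 1.49
Cpl = (58.5 - 44.1) / (3 * 2.8) = 1.71
Cpk = min(1.49, 1.71) = 1.49

1.49


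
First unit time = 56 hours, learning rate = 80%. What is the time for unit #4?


Formula: T_n = T_1 * (learning_rate)^(log2(n)) where learning_rate = rate/100
Doublings = log2(4) = 2
T_n = 56 * 0.8^2
T_n = 56 * 0.64 = 35.8 hours

35.8 hours


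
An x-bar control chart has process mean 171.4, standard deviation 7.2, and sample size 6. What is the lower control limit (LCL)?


LCL = 171.4 - 3 * 7.2 / sqrt(6)

162.58


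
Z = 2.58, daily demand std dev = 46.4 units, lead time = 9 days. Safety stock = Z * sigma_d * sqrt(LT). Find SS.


Formula: SS = z * sigma_d * sqrt(LT)
sqrt(LT) = sqrt(9) = 3.0
SS = 2.58 * 46.4 * 3.0
SS = 359.1 units

359.1 units


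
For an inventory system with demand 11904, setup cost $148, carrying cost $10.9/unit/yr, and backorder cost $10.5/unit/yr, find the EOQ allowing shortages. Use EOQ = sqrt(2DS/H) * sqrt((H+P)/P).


Formula: EOQ* = sqrt(2DS/H) * sqrt((H+P)/P)
Base EOQ = sqrt(2*11904*148/10.9) = 568.56 units
Correction = sqrt((10.9+10.5)/10.5) = 1.42762
EOQ* = 568.56 * 1.42762 = 811.7 units

811.7 units


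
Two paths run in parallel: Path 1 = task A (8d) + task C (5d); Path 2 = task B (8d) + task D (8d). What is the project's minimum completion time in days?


Path 1 = 8 + 5 = 13 days
Path 2 = 8 + 8 = 16 days
Duration = max(13, 16) = 16 days

16 days


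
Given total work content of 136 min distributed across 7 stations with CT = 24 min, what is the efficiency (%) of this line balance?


Formula: Efficiency = Sum of Task Times / (N_stations * CT) * 100
Total station capacity = 7 stations * 24 min = 168 min
Efficiency = 136 / 168 * 100 = 81.0%

81.0%


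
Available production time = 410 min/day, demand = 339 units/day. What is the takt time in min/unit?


Formula: Takt Time = Available Production Time / Customer Demand
Takt = 410 min/day / 339 units/day
Takt = 1.21 min/unit

1.21 min/unit


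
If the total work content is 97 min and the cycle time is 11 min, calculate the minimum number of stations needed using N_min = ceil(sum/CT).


Formula: N_min = ceil(Sum of Task Times / Cycle Time)
N_min = ceil(97 min / 11 min) = ceil(8.8182)
N_min = 9 stations

9


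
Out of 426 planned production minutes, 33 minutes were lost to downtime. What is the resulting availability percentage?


Formula: Availability = (Planned Time - Downtime) / Planned Time * 100
Uptime = 426 - 33 = 393 min
Availability = 393 / 426 * 100 = 92.3%

92.3%


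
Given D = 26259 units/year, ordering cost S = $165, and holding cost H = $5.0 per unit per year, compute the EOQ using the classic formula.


Formula: EOQ = sqrt(2 * D * S / H)
Numerator: 2 * 26259 * 165 = 8665470
2DS/H = 8665470 / 5.0 = 1733094.0
EOQ = sqrt(1733094.0) = 1316.5 units

1316.5 units


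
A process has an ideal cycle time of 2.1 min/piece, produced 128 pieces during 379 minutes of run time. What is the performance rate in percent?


Formula: Performance = (Ideal CT * Total Count) / Run Time * 100
Ideal output time = 2.1 * 128 = 268.8 min
Performance = 268.8 / 379 * 100 = 70.9%

70.9%


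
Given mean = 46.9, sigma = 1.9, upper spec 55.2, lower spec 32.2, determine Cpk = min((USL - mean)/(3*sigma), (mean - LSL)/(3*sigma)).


Cpu = (55.2 - 46.9) / (3 * 1.9) = 1.46
Cpl = (46.9 - 32.2) / (3 * 1.9) = 2.58
Cpk = min(1.46, 2.58) = 1.46

1.46


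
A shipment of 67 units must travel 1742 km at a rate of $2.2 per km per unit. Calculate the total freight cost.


TC = dist * cost * units = 1742 * 2.2 * 67 = $256770.80

$256770.80


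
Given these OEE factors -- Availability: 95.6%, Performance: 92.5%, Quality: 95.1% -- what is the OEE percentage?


Formula: OEE = Availability * Performance * Quality / 10000
A * P = 95.6% * 92.5% / 100 = 88.43%
OEE = 88.43% * 95.1% / 100 = 84.1%

84.1%


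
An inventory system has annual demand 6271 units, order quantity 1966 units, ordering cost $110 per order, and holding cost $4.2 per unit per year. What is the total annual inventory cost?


TC = 6271/1966 * 110 + 1966/2 * 4.2

$4479.47


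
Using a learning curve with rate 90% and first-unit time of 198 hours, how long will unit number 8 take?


Formula: T_n = T_1 * (learning_rate)^(log2(n)) where learning_rate = rate/100
Doublings = log2(8) = 3
T_n = 198 * 0.9^3
T_n = 198 * 0.729 = 144.3 hours

144.3 hours


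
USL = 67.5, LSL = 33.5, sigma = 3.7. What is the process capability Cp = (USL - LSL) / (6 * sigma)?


Cp = (67.5 - 33.5) / (6 * 3.7)

1.53


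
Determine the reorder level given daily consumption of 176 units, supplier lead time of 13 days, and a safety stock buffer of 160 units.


Formula: ROP = (Daily Demand * Lead Time) + Safety Stock
Demand during lead time = 176 * 13 = 2288 units
ROP = 2288 + 160 = 2448 units

2448 units


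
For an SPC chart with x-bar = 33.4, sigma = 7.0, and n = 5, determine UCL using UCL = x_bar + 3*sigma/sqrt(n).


UCL = 33.4 + 3 * 7.0 / sqrt(5)

42.79


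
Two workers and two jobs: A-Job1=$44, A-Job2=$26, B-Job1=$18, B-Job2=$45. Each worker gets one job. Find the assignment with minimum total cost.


Option 1: A->1 + B->2 = $44 + $45 = $89
Option 2: A->2 + B->1 = $26 + $18 = $44
Min cost = min($89, $44) = $44

$44


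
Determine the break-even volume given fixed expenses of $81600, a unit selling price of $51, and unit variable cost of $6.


Formula: BEQ = Fixed Costs / (Price - Variable Cost)
Contribution margin = $51 - $6 = $45/unit
BEQ = ceil($81600 / $45/unit) = ceil(1813.33) = 1814 units

1814 units


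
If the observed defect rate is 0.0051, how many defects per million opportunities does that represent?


DPMO = defect_rate * 1000000 = 0.0051 * 1000000

5100


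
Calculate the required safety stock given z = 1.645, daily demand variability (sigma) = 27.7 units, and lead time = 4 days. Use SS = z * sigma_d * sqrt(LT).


Formula: SS = z * sigma_d * sqrt(LT)
sqrt(LT) = sqrt(4) = 2.0
SS = 1.645 * 27.7 * 2.0
SS = 91.1 units

91.1 units


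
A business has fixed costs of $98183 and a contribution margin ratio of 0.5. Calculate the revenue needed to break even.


Formula: BER = Fixed Costs / Contribution Margin Ratio
BER = $98183 / 0.5
BER = $196366.00 (to the nearest cent)

$196366.00


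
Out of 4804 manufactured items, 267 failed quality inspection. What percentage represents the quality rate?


Formula: Quality Rate = Good Pieces / Total Pieces * 100
Good pieces = 4804 - 267 = 4537
QR = 4537 / 4804 * 100 = 94.4%

94.4%


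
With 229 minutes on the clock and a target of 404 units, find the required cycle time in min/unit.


Formula: CT = Available Time / Number of Units
CT = 229 min / 404 units
CT = 0.57 min/unit

0.57 min/unit


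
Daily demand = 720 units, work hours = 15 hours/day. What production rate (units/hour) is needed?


Formula: Production Rate = Daily Demand / Available Hours
Rate = 720 units/day / 15 hours/day
Rate = 48.0 units/hour

48.0 units/hour


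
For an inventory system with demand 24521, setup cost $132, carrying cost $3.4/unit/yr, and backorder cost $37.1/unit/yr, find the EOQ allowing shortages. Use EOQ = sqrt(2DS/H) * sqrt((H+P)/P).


Formula: EOQ* = sqrt(2DS/H) * sqrt((H+P)/P)
Base EOQ = sqrt(2*24521*132/3.4) = 1379.85 units
Correction = sqrt((3.4+37.1)/37.1) = 1.04482
EOQ* = 1379.85 * 1.04482 = 1441.7 units

1441.7 units


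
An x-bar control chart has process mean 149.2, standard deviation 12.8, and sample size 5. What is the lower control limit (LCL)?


LCL = 149.2 - 3 * 12.8 / sqrt(5)

132.03


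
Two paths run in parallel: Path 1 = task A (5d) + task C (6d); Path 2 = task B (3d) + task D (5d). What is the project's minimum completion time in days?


Path 1 = 5 + 6 = 11 days
Path 2 = 3 + 5 = 8 days
Duration = max(11, 8) = 11 days

11 days


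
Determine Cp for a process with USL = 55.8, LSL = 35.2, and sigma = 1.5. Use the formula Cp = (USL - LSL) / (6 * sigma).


Cp = (55.8 - 35.2) / (6 * 1.5)

2.29


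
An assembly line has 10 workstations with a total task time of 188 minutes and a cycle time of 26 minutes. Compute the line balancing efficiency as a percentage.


Formula: Efficiency = Sum of Task Times / (N_stations * CT) * 100
Total station capacity = 10 stations * 26 min = 260 min
Efficiency = 188 / 260 * 100 = 72.3%

72.3%


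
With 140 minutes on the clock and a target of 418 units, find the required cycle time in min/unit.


Formula: CT = Available Time / Number of Units
CT = 140 min / 418 units
CT = 0.33 min/unit

0.33 min/unit


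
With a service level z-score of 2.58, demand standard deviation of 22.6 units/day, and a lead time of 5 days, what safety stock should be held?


Formula: SS = z * sigma_d * sqrt(LT)
sqrt(LT) = sqrt(5) = 2.2361
SS = 2.58 * 22.6 * 2.2361
SS = 130.4 units

130.4 units


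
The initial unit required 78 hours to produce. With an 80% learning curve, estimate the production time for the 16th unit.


Formula: T_n = T_1 * (learning_rate)^(log2(n)) where learning_rate = rate/100
Doublings = log2(16) = 4
T_n = 78 * 0.8^4
T_n = 78 * 0.4096 = 31.9 hours

31.9 hours


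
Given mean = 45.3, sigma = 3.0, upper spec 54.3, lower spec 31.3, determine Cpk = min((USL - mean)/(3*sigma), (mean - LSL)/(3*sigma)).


Cpu = (54.3 - 45.3) / (3 * 3.0) = 1.0
Cpl = (45.3 - 31.3) / (3 * 3.0) = 1.56
Cpk = min(1.0, 1.56) = 1.0

1.0


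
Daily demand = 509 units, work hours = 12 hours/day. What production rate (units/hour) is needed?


Formula: Production Rate = Daily Demand / Available Hours
Rate = 509 units/day / 12 hours/day
Rate = 42.4 units/hour

42.4 units/hour


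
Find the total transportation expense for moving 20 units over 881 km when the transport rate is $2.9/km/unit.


TC = dist * cost * units = 881 * 2.9 * 20 = $51098.00

$51098.00


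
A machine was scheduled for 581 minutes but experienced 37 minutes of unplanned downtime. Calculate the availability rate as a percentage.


Formula: Availability = (Planned Time - Downtime) / Planned Time * 100
Uptime = 581 - 37 = 544 min
Availability = 544 / 581 * 100 = 93.6%

93.6%


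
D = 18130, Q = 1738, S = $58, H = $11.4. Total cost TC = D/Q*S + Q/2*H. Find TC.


TC = 18130/1738 * 58 + 1738/2 * 11.4

$10511.63


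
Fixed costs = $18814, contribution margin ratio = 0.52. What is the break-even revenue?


Formula: BER = Fixed Costs / Contribution Margin Ratio
BER = $18814 / 0.52
BER = $36180.77 (to the nearest cent)

$36180.77


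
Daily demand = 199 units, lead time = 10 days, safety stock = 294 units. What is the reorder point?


Formula: ROP = (Daily Demand * Lead Time) + Safety Stock
Demand during lead time = 199 * 10 = 1990 units
ROP = 1990 + 294 = 2284 units

2284 units


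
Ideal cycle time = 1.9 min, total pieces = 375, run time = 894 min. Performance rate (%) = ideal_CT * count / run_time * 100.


Formula: Performance = (Ideal CT * Total Count) / Run Time * 100
Ideal output time = 1.9 * 375 = 712.5 min
Performance = 712.5 / 894 * 100 = 79.7%

79.7%


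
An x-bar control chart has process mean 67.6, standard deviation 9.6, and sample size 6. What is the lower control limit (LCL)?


LCL = 67.6 - 3 * 9.6 / sqrt(6)

55.84


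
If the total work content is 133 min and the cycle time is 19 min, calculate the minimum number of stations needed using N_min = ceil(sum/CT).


Formula: N_min = ceil(Sum of Task Times / Cycle Time)
N_min = ceil(133 min / 19 min) = ceil(7.0)
N_min = 7 stations

7


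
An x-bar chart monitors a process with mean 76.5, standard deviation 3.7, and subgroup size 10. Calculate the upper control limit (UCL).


UCL = 76.5 + 3 * 3.7 / sqrt(10)

80.01


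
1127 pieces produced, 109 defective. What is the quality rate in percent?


Formula: Quality Rate = Good Pieces / Total Pieces * 100
Good pieces = 1127 - 109 = 1018
QR = 1018 / 1127 * 100 = 90.3%

90.3%


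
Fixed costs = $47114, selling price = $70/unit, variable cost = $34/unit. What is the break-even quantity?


Formula: BEQ = Fixed Costs / (Price - Variable Cost)
Contribution margin = $70 - $34 = $36/unit
BEQ = ceil($47114 / $36/unit) = ceil(1308.72) = 1309 units

1309 units


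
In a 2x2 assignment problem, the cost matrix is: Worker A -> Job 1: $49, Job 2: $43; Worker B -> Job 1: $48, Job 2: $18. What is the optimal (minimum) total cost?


Option 1: A->1 + B->2 = $49 + $18 = $67
Option 2: A->2 + B->1 = $43 + $48 = $91
Min cost = min($67, $91) = $67

$67


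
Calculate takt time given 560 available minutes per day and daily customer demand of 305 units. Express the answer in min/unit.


Formula: Takt Time = Available Production Time / Customer Demand
Takt = 560 min/day / 305 units/day
Takt = 1.84 min/unit

1.84 min/unit


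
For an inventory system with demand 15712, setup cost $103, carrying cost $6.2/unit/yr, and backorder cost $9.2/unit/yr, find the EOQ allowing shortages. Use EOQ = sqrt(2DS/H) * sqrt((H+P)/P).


Formula: EOQ* = sqrt(2DS/H) * sqrt((H+P)/P)
Base EOQ = sqrt(2*15712*103/6.2) = 722.53 units
Correction = sqrt((6.2+9.2)/9.2) = 1.2938
EOQ* = 722.53 * 1.2938 = 934.8 units

934.8 units
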